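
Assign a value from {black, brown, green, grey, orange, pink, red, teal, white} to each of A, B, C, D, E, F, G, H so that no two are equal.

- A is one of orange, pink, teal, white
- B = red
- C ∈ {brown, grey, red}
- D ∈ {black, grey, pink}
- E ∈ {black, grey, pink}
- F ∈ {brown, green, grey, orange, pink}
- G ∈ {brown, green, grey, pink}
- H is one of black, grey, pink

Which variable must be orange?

B has just one choice, so B = red. Eliminate red elsewhere: C.
D, E, H between them cover only {black, grey, pink} — a naked triple. Remove those values from A, C, F, G.
C must be brown (only option left). Strike brown from F, G.
G must be green (only option left). Eliminate green elsewhere: F.
So orange goes to F.

F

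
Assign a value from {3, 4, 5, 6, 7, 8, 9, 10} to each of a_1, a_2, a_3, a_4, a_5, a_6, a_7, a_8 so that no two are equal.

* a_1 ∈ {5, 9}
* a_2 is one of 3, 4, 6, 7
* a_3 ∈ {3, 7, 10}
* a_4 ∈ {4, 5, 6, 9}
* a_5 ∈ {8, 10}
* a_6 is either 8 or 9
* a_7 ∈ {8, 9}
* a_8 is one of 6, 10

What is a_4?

a_6 and a_7 share exactly the 2 values {8, 9}; by pigeonhole those values go to them, so strike 8, 9 from a_1, a_4, a_5.
That leaves a_1 = 5. Eliminate 5 elsewhere: a_4.
a_5 must be 10 (only option left). So a_3, a_8 can't be 10.
a_8 must be 6 (only option left). Remove 6 from a_2, a_4.
So a_4 = 4.

4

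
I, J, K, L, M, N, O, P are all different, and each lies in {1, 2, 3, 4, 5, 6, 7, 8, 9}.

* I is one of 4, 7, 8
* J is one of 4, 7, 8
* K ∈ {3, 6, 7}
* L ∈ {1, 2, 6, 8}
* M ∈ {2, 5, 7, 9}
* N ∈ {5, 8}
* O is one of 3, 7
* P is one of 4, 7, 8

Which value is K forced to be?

The 3 variables I, J, P are confined to {4, 7, 8}, which locks those values in; drop them from K, L, M, N, O.
N has just one choice, so N = 5. So M can't be 5.
O's domain is down to {3}, so O = 3. Strike 3 from K.
So K = 6.

6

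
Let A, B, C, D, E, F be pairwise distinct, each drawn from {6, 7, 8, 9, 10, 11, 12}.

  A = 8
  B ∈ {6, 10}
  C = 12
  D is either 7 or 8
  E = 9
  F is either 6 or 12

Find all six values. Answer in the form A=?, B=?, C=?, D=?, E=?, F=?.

A=8, B=10, C=12, D=7, E=9, F=6

A must be 8 (only option left). Eliminate 8 elsewhere: D.
That leaves C = 12. So F can't be 12.
D's domain is down to {7}, so D = 7.
E has just one choice, so E = 9.
That leaves F = 6. Remove 6 from B.
B has just one choice, so B = 10.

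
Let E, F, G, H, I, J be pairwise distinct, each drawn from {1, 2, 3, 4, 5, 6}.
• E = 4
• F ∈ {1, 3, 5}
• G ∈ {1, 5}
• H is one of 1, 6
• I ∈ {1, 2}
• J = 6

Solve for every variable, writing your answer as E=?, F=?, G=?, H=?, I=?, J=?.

E must be 4 (only option left).
J must be 6 (only option left). So H can't be 6.
H's domain is down to {1}, so H = 1. Remove 1 from F, G, I.
I must be 2 (only option left).
G's domain is down to {5}, so G = 5. Eliminate 5 elsewhere: F.
F's domain is down to {3}, so F = 3.

E=4, F=3, G=5, H=1, I=2, J=6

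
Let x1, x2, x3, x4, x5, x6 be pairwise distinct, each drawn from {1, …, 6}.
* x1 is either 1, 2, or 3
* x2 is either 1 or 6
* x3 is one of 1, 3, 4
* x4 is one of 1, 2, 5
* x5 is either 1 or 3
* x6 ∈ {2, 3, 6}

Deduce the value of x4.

The 6 variables draw from only 6 values {1, 2, 3, 4, 5, 6}, so each is used; only x3 can be 4, hence x3 = 4.
Among the 5 still-open variables, 5 fits only x4 (and all 5 values in {1, 2, 3, 5, 6} must be used), so x4 = 5.

5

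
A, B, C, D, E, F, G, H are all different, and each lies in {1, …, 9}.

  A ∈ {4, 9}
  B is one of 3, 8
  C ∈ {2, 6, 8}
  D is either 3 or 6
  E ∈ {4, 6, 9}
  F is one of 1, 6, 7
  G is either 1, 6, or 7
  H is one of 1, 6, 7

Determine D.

3

The 8 variables together cover exactly {1, 2, 3, 4, 6, 7, 8, 9} — 8 values for 8 variables — and 2 appears only in C's list, so C = 2.
Among the 7 still-open variables, 8 fits only B (and all 7 values in {1, 3, 4, 6, 7, 8, 9} must be used), so B = 8.
Among the 6 still-open variables, 3 fits only D (and all 6 values in {1, 3, 4, 6, 7, 9} must be used), so D = 3.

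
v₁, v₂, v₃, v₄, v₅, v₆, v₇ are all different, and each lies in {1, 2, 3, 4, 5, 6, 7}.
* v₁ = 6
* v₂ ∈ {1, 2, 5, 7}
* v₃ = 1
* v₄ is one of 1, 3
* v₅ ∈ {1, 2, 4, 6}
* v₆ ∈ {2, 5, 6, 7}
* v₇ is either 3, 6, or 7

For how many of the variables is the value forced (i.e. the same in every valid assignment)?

v₁'s domain is down to {6}, so v₁ = 6. Eliminate 6 elsewhere: v₅, v₆, v₇.
That leaves v₃ = 1. So v₂, v₄, v₅ can't be 1.
v₄ has just one choice, so v₄ = 3. Remove 3 from v₇.
v₇'s domain is down to {7}, so v₇ = 7. Remove 7 from v₂, v₆.
The 3 still-open variables draw from only 3 values {2, 4, 5}, so each is used; only v₅ can be 4, hence v₅ = 4.
Determined: v₁=6, v₃=1, v₄=3, v₅=4, v₇=7. The other variables each still have more than one consistent value. That makes 5.

5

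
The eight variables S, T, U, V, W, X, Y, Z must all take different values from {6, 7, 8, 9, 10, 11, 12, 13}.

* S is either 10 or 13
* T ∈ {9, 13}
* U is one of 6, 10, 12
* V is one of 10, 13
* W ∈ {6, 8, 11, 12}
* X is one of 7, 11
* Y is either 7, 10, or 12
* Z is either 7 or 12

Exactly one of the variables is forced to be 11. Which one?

Among the 8 variables, 8 fits only W (and all 8 values in {6, 7, 8, 9, 10, 11, 12, 13} must be used), so W = 8.
Among the 7 still-open variables, 6 fits only U (and all 7 values in {6, 7, 9, 10, 11, 12, 13} must be used), so U = 6.
The 6 still-open variables together cover exactly {7, 9, 10, 11, 12, 13} — 6 values for 6 variables — and 9 appears only in T's list, so T = 9.
Among the 5 still-open variables, 11 fits only X (and all 5 values in {7, 10, 11, 12, 13} must be used), so X = 11.

X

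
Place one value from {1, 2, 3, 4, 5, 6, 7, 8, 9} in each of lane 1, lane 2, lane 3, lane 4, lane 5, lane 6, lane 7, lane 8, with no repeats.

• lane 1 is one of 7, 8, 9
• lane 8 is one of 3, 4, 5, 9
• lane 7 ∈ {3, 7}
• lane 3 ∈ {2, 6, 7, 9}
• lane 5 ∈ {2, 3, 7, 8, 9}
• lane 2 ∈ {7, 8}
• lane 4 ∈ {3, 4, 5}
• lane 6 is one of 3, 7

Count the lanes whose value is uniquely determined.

4

The 8 variables together cover exactly {2, 3, 4, 5, 6, 7, 8, 9} — 8 values for 8 variables — and 6 appears only in lane 3's list, so lane 3 = 6.
The 7 still-open variables draw from only 7 values {2, 3, 4, 5, 7, 8, 9}, so each is used; only lane 5 can be 2, hence lane 5 = 2.
lane 6 and lane 7 share exactly the 2 values {3, 7}; by pigeonhole those values go to them, so strike 3, 7 from lane 1, lane 2, lane 4, lane 8.
That leaves lane 2 = 8. So lane 1 can't be 8.
lane 1 has just one choice, so lane 1 = 9. Eliminate 9 elsewhere: lane 8.
Determined: lane 1=9, lane 2=8, lane 3=6, lane 5=2. The other lanes each still have more than one consistent value. That makes 4.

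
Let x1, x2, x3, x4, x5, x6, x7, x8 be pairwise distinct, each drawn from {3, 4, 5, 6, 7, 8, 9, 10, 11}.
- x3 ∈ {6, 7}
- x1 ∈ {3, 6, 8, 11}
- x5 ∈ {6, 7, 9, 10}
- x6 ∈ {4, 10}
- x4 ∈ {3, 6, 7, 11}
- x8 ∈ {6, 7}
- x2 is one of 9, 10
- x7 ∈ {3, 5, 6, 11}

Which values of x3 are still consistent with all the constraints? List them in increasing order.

x3 and x8 between them cover only {6, 7} — a naked pair. Remove those values from x1, x4, x5, x7.
x2 and x5 between them cover only {9, 10} — a naked pair. Remove those values from x6.
x6's domain is down to {4}, so x6 = 4.
No further eliminations apply; x3 can still be any of 6, 7.

6, 7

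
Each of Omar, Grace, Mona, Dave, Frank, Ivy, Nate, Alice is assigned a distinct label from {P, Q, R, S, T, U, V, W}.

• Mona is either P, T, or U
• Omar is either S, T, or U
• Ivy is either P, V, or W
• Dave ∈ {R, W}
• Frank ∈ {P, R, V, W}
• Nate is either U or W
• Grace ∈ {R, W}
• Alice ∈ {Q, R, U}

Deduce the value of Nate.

U

Among the 8 variables, Q fits only Alice (and all 8 values in {P, Q, R, S, T, U, V, W} must be used), so Alice = Q.
The 7 still-open variables draw from only 7 values {P, R, S, T, U, V, W}, so each is used; only Omar can be S, hence Omar = S.
The 6 still-open variables together cover exactly {P, R, T, U, V, W} — 6 values for 6 variables — and T appears only in Mona's list, so Mona = T.
The 5 still-open variables together cover exactly {P, R, U, V, W} — 5 values for 5 variables — and U appears only in Nate's list, so Nate = U.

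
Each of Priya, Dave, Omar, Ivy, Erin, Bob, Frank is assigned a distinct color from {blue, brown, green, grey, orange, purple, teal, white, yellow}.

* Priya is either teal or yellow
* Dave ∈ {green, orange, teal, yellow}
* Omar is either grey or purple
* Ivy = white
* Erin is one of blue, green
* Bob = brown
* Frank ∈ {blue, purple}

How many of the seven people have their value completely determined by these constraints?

Ivy has just one choice, so Ivy = white.
Bob must be brown (only option left).
Determined: Ivy=white, Bob=brown. The other people each still have more than one consistent value. That makes 2.

2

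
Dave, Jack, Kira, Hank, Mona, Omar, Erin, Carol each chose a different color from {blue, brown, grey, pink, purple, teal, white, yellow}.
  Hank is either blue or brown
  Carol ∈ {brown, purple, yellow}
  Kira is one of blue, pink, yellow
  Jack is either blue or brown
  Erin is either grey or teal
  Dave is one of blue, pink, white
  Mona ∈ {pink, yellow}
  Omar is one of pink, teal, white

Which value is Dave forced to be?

white

Among the 8 variables, grey fits only Erin (and all 8 values in {blue, brown, grey, pink, purple, teal, white, yellow} must be used), so Erin = grey.
The 7 still-open variables draw from only 7 values {blue, brown, pink, purple, teal, white, yellow}, so each is used; only Carol can be purple, hence Carol = purple.
The 6 still-open variables together cover exactly {blue, brown, pink, teal, white, yellow} — 6 values for 6 variables — and teal appears only in Omar's list, so Omar = teal.
Among the 5 still-open variables, white fits only Dave (and all 5 values in {blue, brown, pink, white, yellow} must be used), so Dave = white.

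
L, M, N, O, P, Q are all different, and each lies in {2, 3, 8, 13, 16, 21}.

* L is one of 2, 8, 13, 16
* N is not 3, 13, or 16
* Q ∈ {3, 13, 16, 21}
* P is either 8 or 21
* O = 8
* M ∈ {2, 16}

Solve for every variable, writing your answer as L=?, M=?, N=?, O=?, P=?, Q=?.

O's domain is down to {8}, so O = 8. Remove 8 from L, N, P.
P has just one choice, so P = 21. So N, Q can't be 21.
That leaves N = 2. So L, M can't be 2.
M must be 16 (only option left). Eliminate 16 elsewhere: L, Q.
L must be 13 (only option left). So Q can't be 13.
Q's domain is down to {3}, so Q = 3.

L=13, M=16, N=2, O=8, P=21, Q=3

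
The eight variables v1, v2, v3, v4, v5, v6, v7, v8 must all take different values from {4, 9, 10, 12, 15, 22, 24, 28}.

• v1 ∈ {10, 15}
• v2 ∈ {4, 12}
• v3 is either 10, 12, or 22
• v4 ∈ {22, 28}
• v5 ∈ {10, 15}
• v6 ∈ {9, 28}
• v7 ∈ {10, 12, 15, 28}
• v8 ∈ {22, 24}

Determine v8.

The 8 variables draw from only 8 values {4, 9, 10, 12, 15, 22, 24, 28}, so each is used; only v2 can be 4, hence v2 = 4.
The 7 still-open variables draw from only 7 values {9, 10, 12, 15, 22, 24, 28}, so each is used; only v6 can be 9, hence v6 = 9.
The 6 still-open variables draw from only 6 values {10, 12, 15, 22, 24, 28}, so each is used; only v8 can be 24, hence v8 = 24.

24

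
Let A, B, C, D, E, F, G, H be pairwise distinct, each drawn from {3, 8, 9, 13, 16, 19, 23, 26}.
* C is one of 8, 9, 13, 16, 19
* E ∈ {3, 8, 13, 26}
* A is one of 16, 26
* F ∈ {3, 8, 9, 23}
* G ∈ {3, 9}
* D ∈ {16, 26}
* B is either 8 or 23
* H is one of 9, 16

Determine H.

The 8 variables draw from only 8 values {3, 8, 9, 13, 16, 19, 23, 26}, so each is used; only C can be 19, hence C = 19.
The 7 still-open variables together cover exactly {3, 8, 9, 13, 16, 23, 26} — 7 values for 7 variables — and 13 appears only in E's list, so E = 13.
A and D between them cover only {16, 26} — a naked pair. Remove those values from H.
So H = 9.

9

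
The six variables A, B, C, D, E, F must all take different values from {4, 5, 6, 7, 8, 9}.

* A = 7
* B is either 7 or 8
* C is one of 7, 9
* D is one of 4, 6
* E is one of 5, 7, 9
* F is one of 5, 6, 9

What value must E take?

5

A's domain is down to {7}, so A = 7. Remove 7 from B, C, E.
B must be 8 (only option left).
C's domain is down to {9}, so C = 9. Strike 9 from E, F.
So E = 5.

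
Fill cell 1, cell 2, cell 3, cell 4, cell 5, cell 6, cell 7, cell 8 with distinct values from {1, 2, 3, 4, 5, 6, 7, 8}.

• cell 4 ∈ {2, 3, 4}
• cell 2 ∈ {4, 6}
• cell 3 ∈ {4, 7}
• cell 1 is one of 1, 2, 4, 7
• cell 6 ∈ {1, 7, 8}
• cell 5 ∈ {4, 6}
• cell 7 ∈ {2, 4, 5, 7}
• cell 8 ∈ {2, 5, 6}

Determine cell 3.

Among the 8 variables, 3 fits only cell 4 (and all 8 values in {1, 2, 3, 4, 5, 6, 7, 8} must be used), so cell 4 = 3.
The 7 still-open variables draw from only 7 values {1, 2, 4, 5, 6, 7, 8}, so each is used; only cell 6 can be 8, hence cell 6 = 8.
The 6 still-open variables draw from only 6 values {1, 2, 4, 5, 6, 7}, so each is used; only cell 1 can be 1, hence cell 1 = 1.
The 2 variables cell 2 and cell 5 are confined to {4, 6}, which locks those values in; drop them from cell 3, cell 7, cell 8.
So cell 3 = 7.

7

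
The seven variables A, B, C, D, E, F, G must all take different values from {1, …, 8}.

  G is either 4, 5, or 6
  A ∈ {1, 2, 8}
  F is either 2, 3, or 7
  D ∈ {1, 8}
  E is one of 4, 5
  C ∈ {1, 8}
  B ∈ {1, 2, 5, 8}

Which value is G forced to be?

The 2 variables C and D are confined to {1, 8}, which locks those values in; drop them from A, B.
That leaves A = 2. So B, F can't be 2.
B must be 5 (only option left). Strike 5 from E, G.
E's domain is down to {4}, so E = 4. Eliminate 4 elsewhere: G.
So G = 6.

6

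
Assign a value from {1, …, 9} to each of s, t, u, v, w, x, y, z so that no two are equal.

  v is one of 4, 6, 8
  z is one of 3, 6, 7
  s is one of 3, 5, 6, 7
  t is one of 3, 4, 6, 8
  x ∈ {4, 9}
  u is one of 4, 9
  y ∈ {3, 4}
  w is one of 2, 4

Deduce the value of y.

3

The 8 variables together cover exactly {2, 3, 4, 5, 6, 7, 8, 9} — 8 values for 8 variables — and 2 appears only in w's list, so w = 2.
The 7 still-open variables together cover exactly {3, 4, 5, 6, 7, 8, 9} — 7 values for 7 variables — and 5 appears only in s's list, so s = 5.
Among the 6 still-open variables, 7 fits only z (and all 6 values in {3, 4, 6, 7, 8, 9} must be used), so z = 7.
u and x between them cover only {4, 9} — a naked pair. Remove those values from t, v, y.
So y = 3.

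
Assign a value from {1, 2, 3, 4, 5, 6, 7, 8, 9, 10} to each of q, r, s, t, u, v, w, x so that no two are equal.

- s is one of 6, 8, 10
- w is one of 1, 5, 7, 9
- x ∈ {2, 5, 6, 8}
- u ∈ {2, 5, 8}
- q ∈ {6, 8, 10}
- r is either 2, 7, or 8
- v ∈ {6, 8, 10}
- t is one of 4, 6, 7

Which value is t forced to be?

q, s, v share exactly the 3 values {6, 8, 10}; by pigeonhole those values go to them, so strike 6, 8, 10 from r, t, u, x.
u and x between them cover only {2, 5} — a naked pair. Remove those values from r, w.
r has just one choice, so r = 7. So t, w can't be 7.
So t = 4.

4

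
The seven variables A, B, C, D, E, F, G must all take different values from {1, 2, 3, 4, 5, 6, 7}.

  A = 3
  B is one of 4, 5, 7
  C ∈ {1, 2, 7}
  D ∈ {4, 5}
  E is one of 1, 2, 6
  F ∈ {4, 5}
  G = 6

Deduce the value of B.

A must be 3 (only option left).
G must be 6 (only option left). Strike 6 from E.
The 2 variables D and F are confined to {4, 5}, which locks those values in; drop them from B.
So B = 7.

7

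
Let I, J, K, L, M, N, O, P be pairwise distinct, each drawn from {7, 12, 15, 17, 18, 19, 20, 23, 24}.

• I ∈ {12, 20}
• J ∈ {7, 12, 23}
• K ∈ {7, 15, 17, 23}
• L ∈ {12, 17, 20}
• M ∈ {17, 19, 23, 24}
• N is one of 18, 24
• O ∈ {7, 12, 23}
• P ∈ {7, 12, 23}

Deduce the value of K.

15

The 3 variables J, O, P are confined to {7, 12, 23}, which locks those values in; drop them from I, K, L, M.
I has just one choice, so I = 20. Eliminate 20 elsewhere: L.
L's domain is down to {17}, so L = 17. So K, M can't be 17.
So K = 15.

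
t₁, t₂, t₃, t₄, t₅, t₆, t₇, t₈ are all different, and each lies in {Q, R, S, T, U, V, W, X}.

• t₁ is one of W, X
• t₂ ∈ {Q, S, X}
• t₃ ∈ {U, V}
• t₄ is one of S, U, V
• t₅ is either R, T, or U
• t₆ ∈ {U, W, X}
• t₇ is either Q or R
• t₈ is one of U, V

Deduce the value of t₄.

S

Among the 8 variables, T fits only t₅ (and all 8 values in {Q, R, S, T, U, V, W, X} must be used), so t₅ = T.
The 7 still-open variables draw from only 7 values {Q, R, S, U, V, W, X}, so each is used; only t₇ can be R, hence t₇ = R.
The 6 still-open variables together cover exactly {Q, S, U, V, W, X} — 6 values for 6 variables — and Q appears only in t₂'s list, so t₂ = Q.
The 5 still-open variables together cover exactly {S, U, V, W, X} — 5 values for 5 variables — and S appears only in t₄'s list, so t₄ = S.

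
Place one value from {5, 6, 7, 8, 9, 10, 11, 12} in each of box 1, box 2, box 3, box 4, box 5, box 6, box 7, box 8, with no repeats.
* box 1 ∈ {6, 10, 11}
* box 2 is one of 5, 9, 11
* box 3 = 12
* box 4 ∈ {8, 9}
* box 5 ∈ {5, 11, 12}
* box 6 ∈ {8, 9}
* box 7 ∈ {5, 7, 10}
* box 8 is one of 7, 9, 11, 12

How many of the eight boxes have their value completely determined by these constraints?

box 3 has just one choice, so box 3 = 12. Remove 12 from box 5, box 8.
The 7 still-open variables draw from only 7 values {5, 6, 7, 8, 9, 10, 11}, so each is used; only box 1 can be 6, hence box 1 = 6.
The 6 still-open variables draw from only 6 values {5, 7, 8, 9, 10, 11}, so each is used; only box 7 can be 10, hence box 7 = 10.
Among the 5 still-open variables, 7 fits only box 8 (and all 5 values in {5, 7, 8, 9, 11} must be used), so box 8 = 7.
box 4 and box 6 share exactly the 2 values {8, 9}; by pigeonhole those values go to them, so strike 8, 9 from box 2.
Determined: box 1=6, box 3=12, box 7=10, box 8=7. The other boxes each still have more than one consistent value. That makes 4.

4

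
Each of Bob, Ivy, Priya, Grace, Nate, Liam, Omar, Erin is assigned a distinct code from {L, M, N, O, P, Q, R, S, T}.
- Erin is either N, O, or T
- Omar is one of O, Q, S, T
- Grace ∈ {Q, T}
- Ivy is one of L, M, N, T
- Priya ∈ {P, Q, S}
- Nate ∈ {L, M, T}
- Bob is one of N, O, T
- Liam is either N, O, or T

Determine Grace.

Q

The 8 variables together cover exactly {L, M, N, O, P, Q, S, T} — 8 values for 8 variables — and P appears only in Priya's list, so Priya = P.
Among the 7 still-open variables, S fits only Omar (and all 7 values in {L, M, N, O, Q, S, T} must be used), so Omar = S.
The 6 still-open variables together cover exactly {L, M, N, O, Q, T} — 6 values for 6 variables — and Q appears only in Grace's list, so Grace = Q.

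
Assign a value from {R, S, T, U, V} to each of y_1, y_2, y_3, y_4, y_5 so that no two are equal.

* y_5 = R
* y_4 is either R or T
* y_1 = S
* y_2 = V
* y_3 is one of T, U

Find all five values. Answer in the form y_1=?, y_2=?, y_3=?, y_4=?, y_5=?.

y_1=S, y_2=V, y_3=U, y_4=T, y_5=R

y_1 must be S (only option left).
y_2 must be V (only option left).
That leaves y_5 = R. So y_4 can't be R.
That leaves y_4 = T. Eliminate T elsewhere: y_3.
y_3 has just one choice, so y_3 = U.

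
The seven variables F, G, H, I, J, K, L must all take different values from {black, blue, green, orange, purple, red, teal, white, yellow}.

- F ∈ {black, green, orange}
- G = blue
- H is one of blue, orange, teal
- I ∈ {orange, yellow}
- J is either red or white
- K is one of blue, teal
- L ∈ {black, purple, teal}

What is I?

yellow

G must be blue (only option left). Strike blue from H, K.
That leaves K = teal. Strike teal from H, L.
H has just one choice, so H = orange. So F, I can't be orange.
So I = yellow.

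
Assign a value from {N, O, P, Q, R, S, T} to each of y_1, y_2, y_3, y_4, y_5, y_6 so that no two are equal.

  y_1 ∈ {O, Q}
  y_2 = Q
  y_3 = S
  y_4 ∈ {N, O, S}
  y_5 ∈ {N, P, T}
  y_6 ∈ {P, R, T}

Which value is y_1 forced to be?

O

y_2's domain is down to {Q}, so y_2 = Q. So y_1 can't be Q.
So y_1 = O.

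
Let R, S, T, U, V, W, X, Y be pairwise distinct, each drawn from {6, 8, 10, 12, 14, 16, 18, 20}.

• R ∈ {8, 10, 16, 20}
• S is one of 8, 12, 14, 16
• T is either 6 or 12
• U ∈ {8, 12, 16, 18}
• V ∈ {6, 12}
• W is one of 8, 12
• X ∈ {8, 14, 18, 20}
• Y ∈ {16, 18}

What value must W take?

The 8 variables draw from only 8 values {6, 8, 10, 12, 14, 16, 18, 20}, so each is used; only R can be 10, hence R = 10.
The 7 still-open variables together cover exactly {6, 8, 12, 14, 16, 18, 20} — 7 values for 7 variables — and 20 appears only in X's list, so X = 20.
Among the 6 still-open variables, 14 fits only S (and all 6 values in {6, 8, 12, 14, 16, 18} must be used), so S = 14.
The 2 variables T and V are confined to {6, 12}, which locks those values in; drop them from U, W.
So W = 8.

8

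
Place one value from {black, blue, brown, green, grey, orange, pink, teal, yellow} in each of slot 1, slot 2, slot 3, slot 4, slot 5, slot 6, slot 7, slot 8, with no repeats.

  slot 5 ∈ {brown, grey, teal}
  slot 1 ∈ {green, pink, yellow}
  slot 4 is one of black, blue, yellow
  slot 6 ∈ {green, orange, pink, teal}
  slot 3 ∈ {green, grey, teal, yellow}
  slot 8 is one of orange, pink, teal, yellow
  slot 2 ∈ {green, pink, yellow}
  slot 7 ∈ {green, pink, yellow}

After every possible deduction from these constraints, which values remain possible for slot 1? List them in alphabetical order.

slot 1, slot 2, slot 7 between them cover only {green, pink, yellow} — a naked triple. Remove those values from slot 3, slot 4, slot 6, slot 8.
slot 6 and slot 8 share exactly the 2 values {orange, teal}; by pigeonhole those values go to them, so strike orange, teal from slot 3, slot 5.
slot 3 has just one choice, so slot 3 = grey. Strike grey from slot 5.
slot 5 has just one choice, so slot 5 = brown.
No further eliminations apply; slot 1 can still be any of green, pink, yellow.

green, pink, yellow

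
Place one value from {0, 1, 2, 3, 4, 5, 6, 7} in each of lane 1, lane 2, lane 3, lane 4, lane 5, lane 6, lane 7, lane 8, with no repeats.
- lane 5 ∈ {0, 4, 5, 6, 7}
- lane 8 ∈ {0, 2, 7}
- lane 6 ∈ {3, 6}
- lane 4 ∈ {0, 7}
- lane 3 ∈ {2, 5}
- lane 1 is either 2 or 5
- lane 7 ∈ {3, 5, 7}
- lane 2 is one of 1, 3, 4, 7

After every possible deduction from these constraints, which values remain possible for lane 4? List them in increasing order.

0, 7

The 8 variables together cover exactly {0, 1, 2, 3, 4, 5, 6, 7} — 8 values for 8 variables — and 1 appears only in lane 2's list, so lane 2 = 1.
The 7 still-open variables draw from only 7 values {0, 2, 3, 4, 5, 6, 7}, so each is used; only lane 5 can be 4, hence lane 5 = 4.
The 6 still-open variables draw from only 6 values {0, 2, 3, 5, 6, 7}, so each is used; only lane 6 can be 6, hence lane 6 = 6.
The 5 still-open variables together cover exactly {0, 2, 3, 5, 7} — 5 values for 5 variables — and 3 appears only in lane 7's list, so lane 7 = 3.
The 2 variables lane 1 and lane 3 are confined to {2, 5}, which locks those values in; drop them from lane 8.
No further eliminations apply; lane 4 can still be any of 0, 7.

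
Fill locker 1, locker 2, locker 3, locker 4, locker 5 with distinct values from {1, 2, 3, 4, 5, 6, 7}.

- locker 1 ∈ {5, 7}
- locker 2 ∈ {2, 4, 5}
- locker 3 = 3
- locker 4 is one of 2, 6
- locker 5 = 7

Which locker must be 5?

locker 3 has just one choice, so locker 3 = 3.
locker 5's domain is down to {7}, so locker 5 = 7. So locker 1 can't be 7.

locker 1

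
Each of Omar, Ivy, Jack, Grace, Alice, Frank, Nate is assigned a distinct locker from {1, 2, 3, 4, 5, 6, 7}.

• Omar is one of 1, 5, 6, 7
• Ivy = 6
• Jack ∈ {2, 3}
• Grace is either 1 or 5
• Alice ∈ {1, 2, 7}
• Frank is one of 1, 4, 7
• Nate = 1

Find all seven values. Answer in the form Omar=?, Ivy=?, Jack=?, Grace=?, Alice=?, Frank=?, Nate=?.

Ivy's domain is down to {6}, so Ivy = 6. Strike 6 from Omar.
Nate must be 1 (only option left). So Omar, Grace, Alice, Frank can't be 1.
Grace has just one choice, so Grace = 5. Eliminate 5 elsewhere: Omar.
Omar's domain is down to {7}, so Omar = 7. Remove 7 from Alice, Frank.
That leaves Alice = 2. Strike 2 from Jack.
That leaves Frank = 4.
Jack has just one choice, so Jack = 3.

Omar=7, Ivy=6, Jack=3, Grace=5, Alice=2, Frank=4, Nate=1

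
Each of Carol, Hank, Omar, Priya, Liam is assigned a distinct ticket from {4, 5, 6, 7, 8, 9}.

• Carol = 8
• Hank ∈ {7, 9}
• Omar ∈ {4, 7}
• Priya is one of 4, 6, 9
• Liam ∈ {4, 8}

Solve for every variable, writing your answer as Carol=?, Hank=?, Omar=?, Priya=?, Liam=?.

Carol=8, Hank=9, Omar=7, Priya=6, Liam=4

Carol has just one choice, so Carol = 8. Eliminate 8 elsewhere: Liam.
Liam's domain is down to {4}, so Liam = 4. Remove 4 from Omar, Priya.
That leaves Omar = 7. So Hank can't be 7.
Hank's domain is down to {9}, so Hank = 9. Eliminate 9 elsewhere: Priya.
Priya's domain is down to {6}, so Priya = 6.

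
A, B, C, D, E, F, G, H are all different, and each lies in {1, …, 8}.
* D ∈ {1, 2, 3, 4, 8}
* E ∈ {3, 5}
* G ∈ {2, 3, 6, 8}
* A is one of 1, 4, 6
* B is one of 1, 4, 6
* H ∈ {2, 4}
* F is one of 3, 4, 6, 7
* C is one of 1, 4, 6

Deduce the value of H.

2

Among the 8 variables, 5 fits only E (and all 8 values in {1, 2, 3, 4, 5, 6, 7, 8} must be used), so E = 5.
The 7 still-open variables together cover exactly {1, 2, 3, 4, 6, 7, 8} — 7 values for 7 variables — and 7 appears only in F's list, so F = 7.
A, B, C between them cover only {1, 4, 6} — a naked triple. Remove those values from D, G, H.
So H = 2.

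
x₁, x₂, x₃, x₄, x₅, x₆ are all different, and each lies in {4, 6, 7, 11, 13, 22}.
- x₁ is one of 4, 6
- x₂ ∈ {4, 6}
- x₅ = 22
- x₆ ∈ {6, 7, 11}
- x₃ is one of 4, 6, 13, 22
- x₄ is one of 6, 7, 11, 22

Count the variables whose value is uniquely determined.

x₅'s domain is down to {22}, so x₅ = 22. Eliminate 22 elsewhere: x₃, x₄.
Among the 5 still-open variables, 13 fits only x₃ (and all 5 values in {4, 6, 7, 11, 13} must be used), so x₃ = 13.
x₁ and x₂ between them cover only {4, 6} — a naked pair. Remove those values from x₄, x₆.
Determined: x₃=13, x₅=22. The other variables each still have more than one consistent value. That makes 2.

2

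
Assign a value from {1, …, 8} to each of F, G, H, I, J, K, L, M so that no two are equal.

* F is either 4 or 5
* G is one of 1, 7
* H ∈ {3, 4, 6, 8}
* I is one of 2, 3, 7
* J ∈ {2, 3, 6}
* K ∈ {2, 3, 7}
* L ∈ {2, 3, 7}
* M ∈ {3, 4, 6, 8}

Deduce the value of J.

6

The 8 variables draw from only 8 values {1, 2, 3, 4, 5, 6, 7, 8}, so each is used; only G can be 1, hence G = 1.
The 7 still-open variables together cover exactly {2, 3, 4, 5, 6, 7, 8} — 7 values for 7 variables — and 5 appears only in F's list, so F = 5.
The 3 variables I, K, L are confined to {2, 3, 7}, which locks those values in; drop them from H, J, M.
So J = 6.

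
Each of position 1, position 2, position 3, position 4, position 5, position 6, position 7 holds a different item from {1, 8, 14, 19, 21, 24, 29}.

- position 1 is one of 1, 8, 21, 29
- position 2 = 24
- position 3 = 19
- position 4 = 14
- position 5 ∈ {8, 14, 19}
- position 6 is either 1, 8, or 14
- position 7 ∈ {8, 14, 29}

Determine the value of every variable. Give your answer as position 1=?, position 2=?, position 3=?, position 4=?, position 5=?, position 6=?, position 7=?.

position 2's domain is down to {24}, so position 2 = 24.
position 3 has just one choice, so position 3 = 19. Strike 19 from position 5.
position 4 has just one choice, so position 4 = 14. Remove 14 from position 5, position 6, position 7.
That leaves position 5 = 8. Remove 8 from position 1, position 6, position 7.
position 6 must be 1 (only option left). So position 1 can't be 1.
position 7's domain is down to {29}, so position 7 = 29. Eliminate 29 elsewhere: position 1.
That leaves position 1 = 21.

position 1=21, position 2=24, position 3=19, position 4=14, position 5=8, position 6=1, position 7=29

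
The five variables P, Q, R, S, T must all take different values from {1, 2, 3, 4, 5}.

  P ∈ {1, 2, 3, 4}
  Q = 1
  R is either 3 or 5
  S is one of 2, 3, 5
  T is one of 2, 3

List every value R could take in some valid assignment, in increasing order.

Q must be 1 (only option left). Remove 1 from P.
Among the 4 still-open variables, 4 fits only P (and all 4 values in {2, 3, 4, 5} must be used), so P = 4.
No further eliminations apply; R can still be any of 3, 5.

3, 5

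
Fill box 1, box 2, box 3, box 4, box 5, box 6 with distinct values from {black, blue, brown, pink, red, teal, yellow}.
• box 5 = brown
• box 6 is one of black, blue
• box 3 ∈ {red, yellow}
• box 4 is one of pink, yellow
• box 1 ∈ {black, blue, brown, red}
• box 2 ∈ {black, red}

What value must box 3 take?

box 5's domain is down to {brown}, so box 5 = brown. Strike brown from box 1.
The 5 still-open variables draw from only 5 values {black, blue, pink, red, yellow}, so each is used; only box 4 can be pink, hence box 4 = pink.
The 4 still-open variables draw from only 4 values {black, blue, red, yellow}, so each is used; only box 3 can be yellow, hence box 3 = yellow.

yellow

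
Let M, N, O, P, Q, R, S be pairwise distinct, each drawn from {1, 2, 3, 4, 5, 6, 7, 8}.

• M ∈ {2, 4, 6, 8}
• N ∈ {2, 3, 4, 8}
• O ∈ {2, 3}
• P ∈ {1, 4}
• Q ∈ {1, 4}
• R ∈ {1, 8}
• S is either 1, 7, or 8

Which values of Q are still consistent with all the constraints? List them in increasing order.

1, 4

The 7 variables draw from only 7 values {1, 2, 3, 4, 6, 7, 8}, so each is used; only M can be 6, hence M = 6.
The 6 still-open variables draw from only 6 values {1, 2, 3, 4, 7, 8}, so each is used; only S can be 7, hence S = 7.
P and Q between them cover only {1, 4} — a naked pair. Remove those values from N, R.
R must be 8 (only option left). Remove 8 from N.
No further eliminations apply; Q can still be any of 1, 4.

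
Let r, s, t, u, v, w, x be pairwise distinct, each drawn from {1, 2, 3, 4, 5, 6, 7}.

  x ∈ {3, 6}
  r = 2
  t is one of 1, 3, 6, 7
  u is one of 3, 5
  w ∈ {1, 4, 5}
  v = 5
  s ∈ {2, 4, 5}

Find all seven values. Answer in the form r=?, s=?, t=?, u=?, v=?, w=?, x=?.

r=2, s=4, t=7, u=3, v=5, w=1, x=6

r has just one choice, so r = 2. Remove 2 from s.
v's domain is down to {5}, so v = 5. Strike 5 from s, u, w.
That leaves s = 4. So w can't be 4.
u must be 3 (only option left). So t, x can't be 3.
w has just one choice, so w = 1. Strike 1 from t.
x must be 6 (only option left). So t can't be 6.
t's domain is down to {7}, so t = 7.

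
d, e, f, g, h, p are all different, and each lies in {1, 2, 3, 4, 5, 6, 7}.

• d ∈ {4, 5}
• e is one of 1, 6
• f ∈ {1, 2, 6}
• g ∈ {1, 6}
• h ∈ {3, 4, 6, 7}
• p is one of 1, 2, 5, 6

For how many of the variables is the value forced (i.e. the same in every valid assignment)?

e and g share exactly the 2 values {1, 6}; by pigeonhole those values go to them, so strike 1, 6 from f, h, p.
f has just one choice, so f = 2. Eliminate 2 elsewhere: p.
p must be 5 (only option left). Eliminate 5 elsewhere: d.
d must be 4 (only option left). Remove 4 from h.
Determined: d=4, f=2, p=5. The other variables each still have more than one consistent value. That makes 3.

3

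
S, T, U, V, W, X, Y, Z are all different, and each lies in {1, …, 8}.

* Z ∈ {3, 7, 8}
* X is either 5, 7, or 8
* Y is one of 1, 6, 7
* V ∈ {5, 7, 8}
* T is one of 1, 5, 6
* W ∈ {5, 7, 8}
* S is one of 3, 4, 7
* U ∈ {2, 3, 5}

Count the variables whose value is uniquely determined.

Among the 8 variables, 2 fits only U (and all 8 values in {1, 2, 3, 4, 5, 6, 7, 8} must be used), so U = 2.
Among the 7 still-open variables, 4 fits only S (and all 7 values in {1, 3, 4, 5, 6, 7, 8} must be used), so S = 4.
Among the 6 still-open variables, 3 fits only Z (and all 6 values in {1, 3, 5, 6, 7, 8} must be used), so Z = 3.
V, W, X share exactly the 3 values {5, 7, 8}; by pigeonhole those values go to them, so strike 5, 7, 8 from T, Y.
Determined: S=4, U=2, Z=3. The other variables each still have more than one consistent value. That makes 3.

3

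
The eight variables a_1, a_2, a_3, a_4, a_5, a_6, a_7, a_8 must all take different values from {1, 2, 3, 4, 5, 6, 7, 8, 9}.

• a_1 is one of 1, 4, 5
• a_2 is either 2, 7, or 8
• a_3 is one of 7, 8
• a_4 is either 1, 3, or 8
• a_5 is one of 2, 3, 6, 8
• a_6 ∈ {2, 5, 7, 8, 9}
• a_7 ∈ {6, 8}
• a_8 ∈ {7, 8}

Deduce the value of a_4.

1

a_3 and a_8 share exactly the 2 values {7, 8}; by pigeonhole those values go to them, so strike 7, 8 from a_2, a_4, a_5, a_6, a_7.
a_2's domain is down to {2}, so a_2 = 2. So a_5, a_6 can't be 2.
That leaves a_7 = 6. Remove 6 from a_5.
a_5 must be 3 (only option left). Strike 3 from a_4.
So a_4 = 1.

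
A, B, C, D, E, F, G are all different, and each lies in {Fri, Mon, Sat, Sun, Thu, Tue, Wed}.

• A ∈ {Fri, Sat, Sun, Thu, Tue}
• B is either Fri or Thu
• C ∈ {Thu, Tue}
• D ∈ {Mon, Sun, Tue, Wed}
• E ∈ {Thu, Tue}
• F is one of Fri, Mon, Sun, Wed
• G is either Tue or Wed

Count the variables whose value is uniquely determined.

Among the 7 variables, Sat fits only A (and all 7 values in {Fri, Mon, Sat, Sun, Thu, Tue, Wed} must be used), so A = Sat.
C and E share exactly the 2 values {Thu, Tue}; by pigeonhole those values go to them, so strike Thu, Tue from B, D, G.
That leaves B = Fri. So F can't be Fri.
G has just one choice, so G = Wed. Eliminate Wed elsewhere: D, F.
Determined: A=Sat, B=Fri, G=Wed. The other variables each still have more than one consistent value. That makes 3.

3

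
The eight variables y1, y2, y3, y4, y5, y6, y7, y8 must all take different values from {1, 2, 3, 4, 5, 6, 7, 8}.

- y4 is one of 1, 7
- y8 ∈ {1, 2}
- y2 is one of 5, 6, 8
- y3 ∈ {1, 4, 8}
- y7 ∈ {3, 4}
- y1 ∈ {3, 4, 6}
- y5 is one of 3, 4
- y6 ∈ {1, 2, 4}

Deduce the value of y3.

8

The 8 variables draw from only 8 values {1, 2, 3, 4, 5, 6, 7, 8}, so each is used; only y2 can be 5, hence y2 = 5.
The 7 still-open variables together cover exactly {1, 2, 3, 4, 6, 7, 8} — 7 values for 7 variables — and 6 appears only in y1's list, so y1 = 6.
Among the 6 still-open variables, 7 fits only y4 (and all 6 values in {1, 2, 3, 4, 7, 8} must be used), so y4 = 7.
The 5 still-open variables together cover exactly {1, 2, 3, 4, 8} — 5 values for 5 variables — and 8 appears only in y3's list, so y3 = 8.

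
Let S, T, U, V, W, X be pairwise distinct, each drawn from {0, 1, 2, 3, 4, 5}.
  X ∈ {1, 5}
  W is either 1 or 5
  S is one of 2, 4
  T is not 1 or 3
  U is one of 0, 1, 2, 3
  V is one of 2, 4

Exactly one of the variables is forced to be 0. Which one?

The 6 variables together cover exactly {0, 1, 2, 3, 4, 5} — 6 values for 6 variables — and 3 appears only in U's list, so U = 3.
The 5 still-open variables together cover exactly {0, 1, 2, 4, 5} — 5 values for 5 variables — and 0 appears only in T's list, so T = 0.

T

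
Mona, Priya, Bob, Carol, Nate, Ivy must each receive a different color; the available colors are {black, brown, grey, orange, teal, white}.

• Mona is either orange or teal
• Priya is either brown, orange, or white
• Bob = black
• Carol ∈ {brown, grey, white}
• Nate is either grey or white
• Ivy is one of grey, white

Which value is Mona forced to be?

Bob's domain is down to {black}, so Bob = black.
Among the 5 still-open variables, teal fits only Mona (and all 5 values in {brown, grey, orange, teal, white} must be used), so Mona = teal.

teal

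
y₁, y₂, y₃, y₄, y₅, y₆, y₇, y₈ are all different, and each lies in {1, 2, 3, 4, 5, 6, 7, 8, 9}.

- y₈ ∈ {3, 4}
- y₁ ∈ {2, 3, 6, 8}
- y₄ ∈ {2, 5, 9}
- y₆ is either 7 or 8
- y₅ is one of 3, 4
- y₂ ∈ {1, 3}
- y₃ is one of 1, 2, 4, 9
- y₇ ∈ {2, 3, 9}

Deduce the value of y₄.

y₅ and y₈ between them cover only {3, 4} — a naked pair. Remove those values from y₁, y₂, y₃, y₇.
y₂ has just one choice, so y₂ = 1. So y₃ can't be 1.
y₃ and y₇ between them cover only {2, 9} — a naked pair. Remove those values from y₁, y₄.
So y₄ = 5.

5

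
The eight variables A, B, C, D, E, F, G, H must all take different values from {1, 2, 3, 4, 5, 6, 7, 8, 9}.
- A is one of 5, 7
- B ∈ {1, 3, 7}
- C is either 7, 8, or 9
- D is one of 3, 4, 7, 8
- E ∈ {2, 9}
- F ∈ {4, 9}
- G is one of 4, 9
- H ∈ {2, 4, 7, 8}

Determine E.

2

The 8 variables together cover exactly {1, 2, 3, 4, 5, 7, 8, 9} — 8 values for 8 variables — and 1 appears only in B's list, so B = 1.
The 7 still-open variables draw from only 7 values {2, 3, 4, 5, 7, 8, 9}, so each is used; only D can be 3, hence D = 3.
Among the 6 still-open variables, 5 fits only A (and all 6 values in {2, 4, 5, 7, 8, 9} must be used), so A = 5.
F and G between them cover only {4, 9} — a naked pair. Remove those values from C, E, H.
So E = 2.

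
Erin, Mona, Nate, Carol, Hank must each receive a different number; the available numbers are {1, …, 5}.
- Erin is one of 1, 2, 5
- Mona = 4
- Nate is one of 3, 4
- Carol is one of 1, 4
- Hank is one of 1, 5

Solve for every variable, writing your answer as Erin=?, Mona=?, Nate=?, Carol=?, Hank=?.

Mona has just one choice, so Mona = 4. Strike 4 from Nate, Carol.
That leaves Nate = 3.
That leaves Carol = 1. Strike 1 from Erin, Hank.
Hank has just one choice, so Hank = 5. Remove 5 from Erin.
Erin must be 2 (only option left).

Erin=2, Mona=4, Nate=3, Carol=1, Hank=5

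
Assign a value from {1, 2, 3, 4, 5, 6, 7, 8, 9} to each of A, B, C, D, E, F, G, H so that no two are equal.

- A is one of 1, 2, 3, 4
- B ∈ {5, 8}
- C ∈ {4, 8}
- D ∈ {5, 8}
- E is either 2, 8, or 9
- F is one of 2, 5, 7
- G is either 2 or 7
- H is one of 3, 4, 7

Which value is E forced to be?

The 8 variables draw from only 8 values {1, 2, 3, 4, 5, 7, 8, 9}, so each is used; only A can be 1, hence A = 1.
The 7 still-open variables draw from only 7 values {2, 3, 4, 5, 7, 8, 9}, so each is used; only H can be 3, hence H = 3.
The 6 still-open variables together cover exactly {2, 4, 5, 7, 8, 9} — 6 values for 6 variables — and 4 appears only in C's list, so C = 4.
The 5 still-open variables together cover exactly {2, 5, 7, 8, 9} — 5 values for 5 variables — and 9 appears only in E's list, so E = 9.

9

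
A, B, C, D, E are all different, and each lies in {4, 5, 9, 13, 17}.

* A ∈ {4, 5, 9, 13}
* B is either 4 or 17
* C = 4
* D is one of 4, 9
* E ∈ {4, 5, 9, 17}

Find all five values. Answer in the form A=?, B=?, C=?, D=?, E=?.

C must be 4 (only option left). So A, B, D, E can't be 4.
D's domain is down to {9}, so D = 9. Strike 9 from A, E.
B has just one choice, so B = 17. Remove 17 from E.
E's domain is down to {5}, so E = 5. Eliminate 5 elsewhere: A.
A's domain is down to {13}, so A = 13.

A=13, B=17, C=4, D=9, E=5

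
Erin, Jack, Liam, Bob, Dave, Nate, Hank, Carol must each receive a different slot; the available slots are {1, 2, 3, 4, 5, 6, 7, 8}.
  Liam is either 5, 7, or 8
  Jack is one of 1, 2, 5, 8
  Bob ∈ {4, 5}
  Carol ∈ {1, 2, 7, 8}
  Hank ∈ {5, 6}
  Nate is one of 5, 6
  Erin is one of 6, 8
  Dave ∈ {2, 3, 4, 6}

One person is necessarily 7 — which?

Among the 8 variables, 3 fits only Dave (and all 8 values in {1, 2, 3, 4, 5, 6, 7, 8} must be used), so Dave = 3.
Among the 7 still-open variables, 4 fits only Bob (and all 7 values in {1, 2, 4, 5, 6, 7, 8} must be used), so Bob = 4.
The 2 variables Nate and Hank are confined to {5, 6}, which locks those values in; drop them from Erin, Jack, Liam.
Erin's domain is down to {8}, so Erin = 8. Eliminate 8 elsewhere: Jack, Liam, Carol.
So 7 goes to Liam.

Liam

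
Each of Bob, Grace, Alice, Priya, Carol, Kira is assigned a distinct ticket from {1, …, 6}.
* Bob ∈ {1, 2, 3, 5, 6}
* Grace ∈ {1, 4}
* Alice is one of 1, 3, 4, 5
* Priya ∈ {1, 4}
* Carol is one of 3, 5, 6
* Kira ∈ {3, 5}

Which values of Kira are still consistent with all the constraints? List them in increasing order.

The 6 variables draw from only 6 values {1, 2, 3, 4, 5, 6}, so each is used; only Bob can be 2, hence Bob = 2.
The 5 still-open variables together cover exactly {1, 3, 4, 5, 6} — 5 values for 5 variables — and 6 appears only in Carol's list, so Carol = 6.
Grace and Priya share exactly the 2 values {1, 4}; by pigeonhole those values go to them, so strike 1, 4 from Alice.
No further eliminations apply; Kira can still be any of 3, 5.

3, 5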